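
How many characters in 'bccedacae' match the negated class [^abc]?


Negated class [^abc] matches any char NOT in {a, b, c}
Scanning 'bccedacae':
  pos 0: 'b' -> no (excluded)
  pos 1: 'c' -> no (excluded)
  pos 2: 'c' -> no (excluded)
  pos 3: 'e' -> MATCH
  pos 4: 'd' -> MATCH
  pos 5: 'a' -> no (excluded)
  pos 6: 'c' -> no (excluded)
  pos 7: 'a' -> no (excluded)
  pos 8: 'e' -> MATCH
Total matches: 3

3


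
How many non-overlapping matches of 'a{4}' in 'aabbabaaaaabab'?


Pattern 'a{4}' matches exactly 4 consecutive a's (greedy, non-overlapping).
String: 'aabbabaaaaabab'
Scanning for runs of a's:
  Run at pos 0: 'aa' (length 2) -> 0 match(es)
  Run at pos 4: 'a' (length 1) -> 0 match(es)
  Run at pos 6: 'aaaaa' (length 5) -> 1 match(es)
  Run at pos 12: 'a' (length 1) -> 0 match(es)
Matches found: ['aaaa']
Total: 1

1


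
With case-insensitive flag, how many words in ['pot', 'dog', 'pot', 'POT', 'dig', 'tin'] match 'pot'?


Case-insensitive matching: compare each word's lowercase form to 'pot'.
  'pot' -> lower='pot' -> MATCH
  'dog' -> lower='dog' -> no
  'pot' -> lower='pot' -> MATCH
  'POT' -> lower='pot' -> MATCH
  'dig' -> lower='dig' -> no
  'tin' -> lower='tin' -> no
Matches: ['pot', 'pot', 'POT']
Count: 3

3


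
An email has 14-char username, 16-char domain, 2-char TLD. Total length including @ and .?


An email address has format: username@domain.tld
Username length: 14
'@' character: 1
Domain length: 16
'.' character: 1
TLD length: 2
Total = 14 + 1 + 16 + 1 + 2 = 34

34


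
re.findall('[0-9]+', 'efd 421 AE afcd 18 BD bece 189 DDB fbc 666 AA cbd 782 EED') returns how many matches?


Pattern '[0-9]+' finds one or more digits.
Text: 'efd 421 AE afcd 18 BD bece 189 DDB fbc 666 AA cbd 782 EED'
Scanning for matches:
  Match 1: '421'
  Match 2: '18'
  Match 3: '189'
  Match 4: '666'
  Match 5: '782'
Total matches: 5

5


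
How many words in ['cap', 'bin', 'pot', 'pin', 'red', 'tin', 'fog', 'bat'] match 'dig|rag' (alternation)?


Alternation 'dig|rag' matches either 'dig' or 'rag'.
Checking each word:
  'cap' -> no
  'bin' -> no
  'pot' -> no
  'pin' -> no
  'red' -> no
  'tin' -> no
  'fog' -> no
  'bat' -> no
Matches: []
Count: 0

0


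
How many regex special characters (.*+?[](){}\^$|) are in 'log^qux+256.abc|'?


Regex special characters are: . * + ? [ ] ( ) { } \ ^ $ |
Scanning 'log^qux+256.abc|':
  pos 3: '^' -> SPECIAL
  pos 7: '+' -> SPECIAL
  pos 11: '.' -> SPECIAL
  pos 15: '|' -> SPECIAL
Special chars found: ['^', '+', '.', '|']
Total: 4

4


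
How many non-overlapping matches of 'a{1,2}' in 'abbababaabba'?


Pattern 'a{1,2}' matches between 1 and 2 consecutive a's (greedy).
String: 'abbababaabba'
Finding runs of a's and applying greedy matching:
  Run at pos 0: 'a' (length 1)
  Run at pos 3: 'a' (length 1)
  Run at pos 5: 'a' (length 1)
  Run at pos 7: 'aa' (length 2)
  Run at pos 11: 'a' (length 1)
Matches: ['a', 'a', 'a', 'aa', 'a']
Count: 5

5


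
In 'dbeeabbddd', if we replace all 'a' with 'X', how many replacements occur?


re.sub('a', 'X', text) replaces every occurrence of 'a' with 'X'.
Text: 'dbeeabbddd'
Scanning for 'a':
  pos 4: 'a' -> replacement #1
Total replacements: 1

1


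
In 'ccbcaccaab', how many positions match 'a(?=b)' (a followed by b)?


Lookahead 'a(?=b)' matches 'a' only when followed by 'b'.
String: 'ccbcaccaab'
Checking each position where char is 'a':
  pos 4: 'a' -> no (next='c')
  pos 7: 'a' -> no (next='a')
  pos 8: 'a' -> MATCH (next='b')
Matching positions: [8]
Count: 1

1


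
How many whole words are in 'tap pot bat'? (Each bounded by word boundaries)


Word boundaries (\b) mark the start/end of each word.
Text: 'tap pot bat'
Splitting by whitespace:
  Word 1: 'tap'
  Word 2: 'pot'
  Word 3: 'bat'
Total whole words: 3

3


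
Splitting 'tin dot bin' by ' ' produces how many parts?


Splitting by ' ' breaks the string at each occurrence of the separator.
Text: 'tin dot bin'
Parts after split:
  Part 1: 'tin'
  Part 2: 'dot'
  Part 3: 'bin'
Total parts: 3

3


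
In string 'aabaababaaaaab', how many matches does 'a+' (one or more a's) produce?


Pattern 'a+' matches one or more consecutive a's.
String: 'aabaababaaaaab'
Scanning for runs of a:
  Match 1: 'aa' (length 2)
  Match 2: 'aa' (length 2)
  Match 3: 'a' (length 1)
  Match 4: 'aaaaa' (length 5)
Total matches: 4

4


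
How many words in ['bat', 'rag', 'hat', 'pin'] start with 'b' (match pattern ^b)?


Pattern ^b anchors to start of word. Check which words begin with 'b':
  'bat' -> MATCH (starts with 'b')
  'rag' -> no
  'hat' -> no
  'pin' -> no
Matching words: ['bat']
Count: 1

1


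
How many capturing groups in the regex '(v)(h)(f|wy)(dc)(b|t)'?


To count capturing groups, count each '(' that starts a group.
Pattern: '(v)(h)(f|wy)(dc)(b|t)'
Walking through the pattern:
  Position 0: '(' -> group #1
  Position 3: '(' -> group #2
  Position 6: '(' -> group #3
  Position 12: '(' -> group #4
  Position 16: '(' -> group #5
Total capturing groups: 5

5


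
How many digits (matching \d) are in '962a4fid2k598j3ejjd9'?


\d matches any digit 0-9.
Scanning '962a4fid2k598j3ejjd9':
  pos 0: '9' -> DIGIT
  pos 1: '6' -> DIGIT
  pos 2: '2' -> DIGIT
  pos 4: '4' -> DIGIT
  pos 8: '2' -> DIGIT
  pos 10: '5' -> DIGIT
  pos 11: '9' -> DIGIT
  pos 12: '8' -> DIGIT
  pos 14: '3' -> DIGIT
  pos 19: '9' -> DIGIT
Digits found: ['9', '6', '2', '4', '2', '5', '9', '8', '3', '9']
Total: 10

10


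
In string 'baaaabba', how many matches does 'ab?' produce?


Pattern 'ab?' matches 'a' optionally followed by 'b'.
String: 'baaaabba'
Scanning left to right for 'a' then checking next char:
  Match 1: 'a' (a not followed by b)
  Match 2: 'a' (a not followed by b)
  Match 3: 'a' (a not followed by b)
  Match 4: 'ab' (a followed by b)
  Match 5: 'a' (a not followed by b)
Total matches: 5

5


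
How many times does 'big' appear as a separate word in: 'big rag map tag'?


Scanning each word for exact match 'big':
  Word 1: 'big' -> MATCH
  Word 2: 'rag' -> no
  Word 3: 'map' -> no
  Word 4: 'tag' -> no
Total matches: 1

1


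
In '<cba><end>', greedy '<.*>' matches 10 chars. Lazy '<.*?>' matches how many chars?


Greedy '<.*>' tries to match as MUCH as possible.
Lazy '<.*?>' tries to match as LITTLE as possible.

String: '<cba><end>'
Greedy '<.*>' starts at first '<' and extends to the LAST '>': '<cba><end>' (10 chars)
Lazy '<.*?>' starts at first '<' and stops at the FIRST '>': '<cba>' (5 chars)

5


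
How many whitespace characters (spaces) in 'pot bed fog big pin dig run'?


\s matches whitespace characters (spaces, tabs, etc.).
Text: 'pot bed fog big pin dig run'
This text has 7 words separated by spaces.
Number of spaces = number of words - 1 = 7 - 1 = 6

6


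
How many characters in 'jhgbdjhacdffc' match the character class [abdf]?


Character class [abdf] matches any of: {a, b, d, f}
Scanning string 'jhgbdjhacdffc' character by character:
  pos 0: 'j' -> no
  pos 1: 'h' -> no
  pos 2: 'g' -> no
  pos 3: 'b' -> MATCH
  pos 4: 'd' -> MATCH
  pos 5: 'j' -> no
  pos 6: 'h' -> no
  pos 7: 'a' -> MATCH
  pos 8: 'c' -> no
  pos 9: 'd' -> MATCH
  pos 10: 'f' -> MATCH
  pos 11: 'f' -> MATCH
  pos 12: 'c' -> no
Total matches: 6

6


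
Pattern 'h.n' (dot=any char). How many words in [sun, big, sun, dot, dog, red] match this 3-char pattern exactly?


Pattern 'h.n' means: starts with 'h', any single char, ends with 'n'.
Checking each word (must be exactly 3 chars):
  'sun' (len=3): no
  'big' (len=3): no
  'sun' (len=3): no
  'dot' (len=3): no
  'dog' (len=3): no
  'red' (len=3): no
Matching words: []
Total: 0

0


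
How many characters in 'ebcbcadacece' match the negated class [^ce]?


Negated class [^ce] matches any char NOT in {c, e}
Scanning 'ebcbcadacece':
  pos 0: 'e' -> no (excluded)
  pos 1: 'b' -> MATCH
  pos 2: 'c' -> no (excluded)
  pos 3: 'b' -> MATCH
  pos 4: 'c' -> no (excluded)
  pos 5: 'a' -> MATCH
  pos 6: 'd' -> MATCH
  pos 7: 'a' -> MATCH
  pos 8: 'c' -> no (excluded)
  pos 9: 'e' -> no (excluded)
  pos 10: 'c' -> no (excluded)
  pos 11: 'e' -> no (excluded)
Total matches: 5

5


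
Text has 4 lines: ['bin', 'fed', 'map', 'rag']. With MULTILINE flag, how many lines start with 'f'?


With MULTILINE flag, ^ matches the start of each line.
Lines: ['bin', 'fed', 'map', 'rag']
Checking which lines start with 'f':
  Line 1: 'bin' -> no
  Line 2: 'fed' -> MATCH
  Line 3: 'map' -> no
  Line 4: 'rag' -> no
Matching lines: ['fed']
Count: 1

1


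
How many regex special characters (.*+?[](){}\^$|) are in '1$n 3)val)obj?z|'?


Regex special characters are: . * + ? [ ] ( ) { } \ ^ $ |
Scanning '1$n 3)val)obj?z|':
  pos 1: '$' -> SPECIAL
  pos 5: ')' -> SPECIAL
  pos 9: ')' -> SPECIAL
  pos 13: '?' -> SPECIAL
  pos 15: '|' -> SPECIAL
Special chars found: ['$', ')', ')', '?', '|']
Total: 5

5


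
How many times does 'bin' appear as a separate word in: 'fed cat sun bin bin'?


Scanning each word for exact match 'bin':
  Word 1: 'fed' -> no
  Word 2: 'cat' -> no
  Word 3: 'sun' -> no
  Word 4: 'bin' -> MATCH
  Word 5: 'bin' -> MATCH
Total matches: 2

2


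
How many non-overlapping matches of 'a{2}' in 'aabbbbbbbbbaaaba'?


Pattern 'a{2}' matches exactly 2 consecutive a's (greedy, non-overlapping).
String: 'aabbbbbbbbbaaaba'
Scanning for runs of a's:
  Run at pos 0: 'aa' (length 2) -> 1 match(es)
  Run at pos 11: 'aaa' (length 3) -> 1 match(es)
  Run at pos 15: 'a' (length 1) -> 0 match(es)
Matches found: ['aa', 'aa']
Total: 2

2


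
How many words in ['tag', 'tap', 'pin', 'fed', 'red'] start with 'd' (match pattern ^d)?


Pattern ^d anchors to start of word. Check which words begin with 'd':
  'tag' -> no
  'tap' -> no
  'pin' -> no
  'fed' -> no
  'red' -> no
Matching words: []
Count: 0

0


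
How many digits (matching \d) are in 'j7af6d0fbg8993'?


\d matches any digit 0-9.
Scanning 'j7af6d0fbg8993':
  pos 1: '7' -> DIGIT
  pos 4: '6' -> DIGIT
  pos 6: '0' -> DIGIT
  pos 10: '8' -> DIGIT
  pos 11: '9' -> DIGIT
  pos 12: '9' -> DIGIT
  pos 13: '3' -> DIGIT
Digits found: ['7', '6', '0', '8', '9', '9', '3']
Total: 7

7


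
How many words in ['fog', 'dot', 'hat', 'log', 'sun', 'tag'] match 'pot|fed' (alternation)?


Alternation 'pot|fed' matches either 'pot' or 'fed'.
Checking each word:
  'fog' -> no
  'dot' -> no
  'hat' -> no
  'log' -> no
  'sun' -> no
  'tag' -> no
Matches: []
Count: 0

0


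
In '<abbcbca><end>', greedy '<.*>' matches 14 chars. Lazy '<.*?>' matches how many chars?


Greedy '<.*>' tries to match as MUCH as possible.
Lazy '<.*?>' tries to match as LITTLE as possible.

String: '<abbcbca><end>'
Greedy '<.*>' starts at first '<' and extends to the LAST '>': '<abbcbca><end>' (14 chars)
Lazy '<.*?>' starts at first '<' and stops at the FIRST '>': '<abbcbca>' (9 chars)

9


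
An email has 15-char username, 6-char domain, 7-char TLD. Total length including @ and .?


An email address has format: username@domain.tld
Username length: 15
'@' character: 1
Domain length: 6
'.' character: 1
TLD length: 7
Total = 15 + 1 + 6 + 1 + 7 = 30

30


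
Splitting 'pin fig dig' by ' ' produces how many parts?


Splitting by ' ' breaks the string at each occurrence of the separator.
Text: 'pin fig dig'
Parts after split:
  Part 1: 'pin'
  Part 2: 'fig'
  Part 3: 'dig'
Total parts: 3

3


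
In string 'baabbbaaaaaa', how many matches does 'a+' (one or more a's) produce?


Pattern 'a+' matches one or more consecutive a's.
String: 'baabbbaaaaaa'
Scanning for runs of a:
  Match 1: 'aa' (length 2)
  Match 2: 'aaaaaa' (length 6)
Total matches: 2

2


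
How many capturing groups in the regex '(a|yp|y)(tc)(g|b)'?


To count capturing groups, count each '(' that starts a group.
Pattern: '(a|yp|y)(tc)(g|b)'
Walking through the pattern:
  Position 0: '(' -> group #1
  Position 8: '(' -> group #2
  Position 12: '(' -> group #3
Total capturing groups: 3

3


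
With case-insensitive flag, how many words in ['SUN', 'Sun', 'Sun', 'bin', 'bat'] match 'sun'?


Case-insensitive matching: compare each word's lowercase form to 'sun'.
  'SUN' -> lower='sun' -> MATCH
  'Sun' -> lower='sun' -> MATCH
  'Sun' -> lower='sun' -> MATCH
  'bin' -> lower='bin' -> no
  'bat' -> lower='bat' -> no
Matches: ['SUN', 'Sun', 'Sun']
Count: 3

3


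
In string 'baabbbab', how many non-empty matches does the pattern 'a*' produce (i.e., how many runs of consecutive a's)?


Pattern 'a*' matches zero or more a's. We want non-empty runs of consecutive a's.
String: 'baabbbab'
Walking through the string to find runs of a's:
  Run 1: positions 1-2 -> 'aa'
  Run 2: positions 6-6 -> 'a'
Non-empty runs found: ['aa', 'a']
Count: 2

2


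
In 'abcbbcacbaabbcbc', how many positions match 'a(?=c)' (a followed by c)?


Lookahead 'a(?=c)' matches 'a' only when followed by 'c'.
String: 'abcbbcacbaabbcbc'
Checking each position where char is 'a':
  pos 0: 'a' -> no (next='b')
  pos 6: 'a' -> MATCH (next='c')
  pos 9: 'a' -> no (next='a')
  pos 10: 'a' -> no (next='b')
Matching positions: [6]
Count: 1

1


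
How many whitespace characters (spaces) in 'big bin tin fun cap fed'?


\s matches whitespace characters (spaces, tabs, etc.).
Text: 'big bin tin fun cap fed'
This text has 6 words separated by spaces.
Number of spaces = number of words - 1 = 6 - 1 = 5

5


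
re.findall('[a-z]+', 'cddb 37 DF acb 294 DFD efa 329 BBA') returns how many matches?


Pattern '[a-z]+' finds one or more lowercase letters.
Text: 'cddb 37 DF acb 294 DFD efa 329 BBA'
Scanning for matches:
  Match 1: 'cddb'
  Match 2: 'acb'
  Match 3: 'efa'
Total matches: 3

3


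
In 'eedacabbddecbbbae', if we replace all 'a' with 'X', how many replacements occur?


re.sub('a', 'X', text) replaces every occurrence of 'a' with 'X'.
Text: 'eedacabbddecbbbae'
Scanning for 'a':
  pos 3: 'a' -> replacement #1
  pos 5: 'a' -> replacement #2
  pos 15: 'a' -> replacement #3
Total replacements: 3

3


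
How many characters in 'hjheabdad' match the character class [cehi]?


Character class [cehi] matches any of: {c, e, h, i}
Scanning string 'hjheabdad' character by character:
  pos 0: 'h' -> MATCH
  pos 1: 'j' -> no
  pos 2: 'h' -> MATCH
  pos 3: 'e' -> MATCH
  pos 4: 'a' -> no
  pos 5: 'b' -> no
  pos 6: 'd' -> no
  pos 7: 'a' -> no
  pos 8: 'd' -> no
Total matches: 3

3


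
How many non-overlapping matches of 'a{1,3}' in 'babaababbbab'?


Pattern 'a{1,3}' matches between 1 and 3 consecutive a's (greedy).
String: 'babaababbbab'
Finding runs of a's and applying greedy matching:
  Run at pos 1: 'a' (length 1)
  Run at pos 3: 'aa' (length 2)
  Run at pos 6: 'a' (length 1)
  Run at pos 10: 'a' (length 1)
Matches: ['a', 'aa', 'a', 'a']
Count: 4

4


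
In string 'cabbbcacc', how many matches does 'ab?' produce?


Pattern 'ab?' matches 'a' optionally followed by 'b'.
String: 'cabbbcacc'
Scanning left to right for 'a' then checking next char:
  Match 1: 'ab' (a followed by b)
  Match 2: 'a' (a not followed by b)
Total matches: 2

2


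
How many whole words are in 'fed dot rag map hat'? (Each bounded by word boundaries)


Word boundaries (\b) mark the start/end of each word.
Text: 'fed dot rag map hat'
Splitting by whitespace:
  Word 1: 'fed'
  Word 2: 'dot'
  Word 3: 'rag'
  Word 4: 'map'
  Word 5: 'hat'
Total whole words: 5

5


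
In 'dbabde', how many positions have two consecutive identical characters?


Looking for consecutive identical characters in 'dbabde':
  pos 0-1: 'd' vs 'b' -> different
  pos 1-2: 'b' vs 'a' -> different
  pos 2-3: 'a' vs 'b' -> different
  pos 3-4: 'b' vs 'd' -> different
  pos 4-5: 'd' vs 'e' -> different
Consecutive identical pairs: []
Count: 0

0


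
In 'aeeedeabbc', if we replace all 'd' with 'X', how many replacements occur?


re.sub('d', 'X', text) replaces every occurrence of 'd' with 'X'.
Text: 'aeeedeabbc'
Scanning for 'd':
  pos 4: 'd' -> replacement #1
Total replacements: 1

1


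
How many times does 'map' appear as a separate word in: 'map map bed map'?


Scanning each word for exact match 'map':
  Word 1: 'map' -> MATCH
  Word 2: 'map' -> MATCH
  Word 3: 'bed' -> no
  Word 4: 'map' -> MATCH
Total matches: 3

3


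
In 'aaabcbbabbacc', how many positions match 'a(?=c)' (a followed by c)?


Lookahead 'a(?=c)' matches 'a' only when followed by 'c'.
String: 'aaabcbbabbacc'
Checking each position where char is 'a':
  pos 0: 'a' -> no (next='a')
  pos 1: 'a' -> no (next='a')
  pos 2: 'a' -> no (next='b')
  pos 7: 'a' -> no (next='b')
  pos 10: 'a' -> MATCH (next='c')
Matching positions: [10]
Count: 1

1


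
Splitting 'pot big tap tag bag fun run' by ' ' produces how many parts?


Splitting by ' ' breaks the string at each occurrence of the separator.
Text: 'pot big tap tag bag fun run'
Parts after split:
  Part 1: 'pot'
  Part 2: 'big'
  Part 3: 'tap'
  Part 4: 'tag'
  Part 5: 'bag'
  Part 6: 'fun'
  Part 7: 'run'
Total parts: 7

7


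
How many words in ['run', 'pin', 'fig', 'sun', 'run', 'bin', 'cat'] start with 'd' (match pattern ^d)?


Pattern ^d anchors to start of word. Check which words begin with 'd':
  'run' -> no
  'pin' -> no
  'fig' -> no
  'sun' -> no
  'run' -> no
  'bin' -> no
  'cat' -> no
Matching words: []
Count: 0

0


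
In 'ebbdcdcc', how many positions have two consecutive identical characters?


Looking for consecutive identical characters in 'ebbdcdcc':
  pos 0-1: 'e' vs 'b' -> different
  pos 1-2: 'b' vs 'b' -> MATCH ('bb')
  pos 2-3: 'b' vs 'd' -> different
  pos 3-4: 'd' vs 'c' -> different
  pos 4-5: 'c' vs 'd' -> different
  pos 5-6: 'd' vs 'c' -> different
  pos 6-7: 'c' vs 'c' -> MATCH ('cc')
Consecutive identical pairs: ['bb', 'cc']
Count: 2

2


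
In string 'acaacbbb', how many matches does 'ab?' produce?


Pattern 'ab?' matches 'a' optionally followed by 'b'.
String: 'acaacbbb'
Scanning left to right for 'a' then checking next char:
  Match 1: 'a' (a not followed by b)
  Match 2: 'a' (a not followed by b)
  Match 3: 'a' (a not followed by b)
Total matches: 3

3


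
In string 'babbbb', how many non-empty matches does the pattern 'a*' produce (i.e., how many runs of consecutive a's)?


Pattern 'a*' matches zero or more a's. We want non-empty runs of consecutive a's.
String: 'babbbb'
Walking through the string to find runs of a's:
  Run 1: positions 1-1 -> 'a'
Non-empty runs found: ['a']
Count: 1

1


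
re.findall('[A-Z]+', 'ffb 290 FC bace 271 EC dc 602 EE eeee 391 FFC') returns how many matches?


Pattern '[A-Z]+' finds one or more uppercase letters.
Text: 'ffb 290 FC bace 271 EC dc 602 EE eeee 391 FFC'
Scanning for matches:
  Match 1: 'FC'
  Match 2: 'EC'
  Match 3: 'EE'
  Match 4: 'FFC'
Total matches: 4

4


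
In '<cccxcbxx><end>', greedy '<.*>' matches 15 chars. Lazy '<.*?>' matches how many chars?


Greedy '<.*>' tries to match as MUCH as possible.
Lazy '<.*?>' tries to match as LITTLE as possible.

String: '<cccxcbxx><end>'
Greedy '<.*>' starts at first '<' and extends to the LAST '>': '<cccxcbxx><end>' (15 chars)
Lazy '<.*?>' starts at first '<' and stops at the FIRST '>': '<cccxcbxx>' (10 chars)

10


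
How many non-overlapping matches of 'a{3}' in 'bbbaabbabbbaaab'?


Pattern 'a{3}' matches exactly 3 consecutive a's (greedy, non-overlapping).
String: 'bbbaabbabbbaaab'
Scanning for runs of a's:
  Run at pos 3: 'aa' (length 2) -> 0 match(es)
  Run at pos 7: 'a' (length 1) -> 0 match(es)
  Run at pos 11: 'aaa' (length 3) -> 1 match(es)
Matches found: ['aaa']
Total: 1

1


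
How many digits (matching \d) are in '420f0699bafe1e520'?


\d matches any digit 0-9.
Scanning '420f0699bafe1e520':
  pos 0: '4' -> DIGIT
  pos 1: '2' -> DIGIT
  pos 2: '0' -> DIGIT
  pos 4: '0' -> DIGIT
  pos 5: '6' -> DIGIT
  pos 6: '9' -> DIGIT
  pos 7: '9' -> DIGIT
  pos 12: '1' -> DIGIT
  pos 14: '5' -> DIGIT
  pos 15: '2' -> DIGIT
  pos 16: '0' -> DIGIT
Digits found: ['4', '2', '0', '0', '6', '9', '9', '1', '5', '2', '0']
Total: 11

11


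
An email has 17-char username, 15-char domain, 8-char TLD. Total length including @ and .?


An email address has format: username@domain.tld
Username length: 17
'@' character: 1
Domain length: 15
'.' character: 1
TLD length: 8
Total = 17 + 1 + 15 + 1 + 8 = 42

42


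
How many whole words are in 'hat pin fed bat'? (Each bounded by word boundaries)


Word boundaries (\b) mark the start/end of each word.
Text: 'hat pin fed bat'
Splitting by whitespace:
  Word 1: 'hat'
  Word 2: 'pin'
  Word 3: 'fed'
  Word 4: 'bat'
Total whole words: 4

4


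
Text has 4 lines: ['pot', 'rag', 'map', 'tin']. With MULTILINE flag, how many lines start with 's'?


With MULTILINE flag, ^ matches the start of each line.
Lines: ['pot', 'rag', 'map', 'tin']
Checking which lines start with 's':
  Line 1: 'pot' -> no
  Line 2: 'rag' -> no
  Line 3: 'map' -> no
  Line 4: 'tin' -> no
Matching lines: []
Count: 0

0


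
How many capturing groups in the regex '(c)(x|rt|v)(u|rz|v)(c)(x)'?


To count capturing groups, count each '(' that starts a group.
Pattern: '(c)(x|rt|v)(u|rz|v)(c)(x)'
Walking through the pattern:
  Position 0: '(' -> group #1
  Position 3: '(' -> group #2
  Position 11: '(' -> group #3
  Position 19: '(' -> group #4
  Position 22: '(' -> group #5
Total capturing groups: 5

5


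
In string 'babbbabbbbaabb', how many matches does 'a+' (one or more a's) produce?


Pattern 'a+' matches one or more consecutive a's.
String: 'babbbabbbbaabb'
Scanning for runs of a:
  Match 1: 'a' (length 1)
  Match 2: 'a' (length 1)
  Match 3: 'aa' (length 2)
Total matches: 3

3


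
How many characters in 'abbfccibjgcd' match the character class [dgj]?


Character class [dgj] matches any of: {d, g, j}
Scanning string 'abbfccibjgcd' character by character:
  pos 0: 'a' -> no
  pos 1: 'b' -> no
  pos 2: 'b' -> no
  pos 3: 'f' -> no
  pos 4: 'c' -> no
  pos 5: 'c' -> no
  pos 6: 'i' -> no
  pos 7: 'b' -> no
  pos 8: 'j' -> MATCH
  pos 9: 'g' -> MATCH
  pos 10: 'c' -> no
  pos 11: 'd' -> MATCH
Total matches: 3

3


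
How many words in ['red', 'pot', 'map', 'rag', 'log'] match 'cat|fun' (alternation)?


Alternation 'cat|fun' matches either 'cat' or 'fun'.
Checking each word:
  'red' -> no
  'pot' -> no
  'map' -> no
  'rag' -> no
  'log' -> no
Matches: []
Count: 0

0


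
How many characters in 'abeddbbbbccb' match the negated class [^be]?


Negated class [^be] matches any char NOT in {b, e}
Scanning 'abeddbbbbccb':
  pos 0: 'a' -> MATCH
  pos 1: 'b' -> no (excluded)
  pos 2: 'e' -> no (excluded)
  pos 3: 'd' -> MATCH
  pos 4: 'd' -> MATCH
  pos 5: 'b' -> no (excluded)
  pos 6: 'b' -> no (excluded)
  pos 7: 'b' -> no (excluded)
  pos 8: 'b' -> no (excluded)
  pos 9: 'c' -> MATCH
  pos 10: 'c' -> MATCH
  pos 11: 'b' -> no (excluded)
Total matches: 5

5


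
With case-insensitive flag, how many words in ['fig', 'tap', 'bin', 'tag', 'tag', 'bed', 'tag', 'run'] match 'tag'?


Case-insensitive matching: compare each word's lowercase form to 'tag'.
  'fig' -> lower='fig' -> no
  'tap' -> lower='tap' -> no
  'bin' -> lower='bin' -> no
  'tag' -> lower='tag' -> MATCH
  'tag' -> lower='tag' -> MATCH
  'bed' -> lower='bed' -> no
  'tag' -> lower='tag' -> MATCH
  'run' -> lower='run' -> no
Matches: ['tag', 'tag', 'tag']
Count: 3

3


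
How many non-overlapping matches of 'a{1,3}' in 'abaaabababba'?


Pattern 'a{1,3}' matches between 1 and 3 consecutive a's (greedy).
String: 'abaaabababba'
Finding runs of a's and applying greedy matching:
  Run at pos 0: 'a' (length 1)
  Run at pos 2: 'aaa' (length 3)
  Run at pos 6: 'a' (length 1)
  Run at pos 8: 'a' (length 1)
  Run at pos 11: 'a' (length 1)
Matches: ['a', 'aaa', 'a', 'a', 'a']
Count: 5

5


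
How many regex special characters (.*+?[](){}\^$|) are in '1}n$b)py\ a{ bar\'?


Regex special characters are: . * + ? [ ] ( ) { } \ ^ $ |
Scanning '1}n$b)py\ a{ bar\':
  pos 1: '}' -> SPECIAL
  pos 3: '$' -> SPECIAL
  pos 5: ')' -> SPECIAL
  pos 8: '\' -> SPECIAL
  pos 11: '{' -> SPECIAL
  pos 16: '\' -> SPECIAL
Special chars found: ['}', '$', ')', '\\', '{', '\\']
Total: 6

6


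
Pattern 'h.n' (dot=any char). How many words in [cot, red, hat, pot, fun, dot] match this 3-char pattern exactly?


Pattern 'h.n' means: starts with 'h', any single char, ends with 'n'.
Checking each word (must be exactly 3 chars):
  'cot' (len=3): no
  'red' (len=3): no
  'hat' (len=3): no
  'pot' (len=3): no
  'fun' (len=3): no
  'dot' (len=3): no
Matching words: []
Total: 0

0


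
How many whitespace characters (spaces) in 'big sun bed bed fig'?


\s matches whitespace characters (spaces, tabs, etc.).
Text: 'big sun bed bed fig'
This text has 5 words separated by spaces.
Number of spaces = number of words - 1 = 5 - 1 = 4

4


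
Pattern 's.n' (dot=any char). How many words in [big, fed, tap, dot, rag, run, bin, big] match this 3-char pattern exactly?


Pattern 's.n' means: starts with 's', any single char, ends with 'n'.
Checking each word (must be exactly 3 chars):
  'big' (len=3): no
  'fed' (len=3): no
  'tap' (len=3): no
  'dot' (len=3): no
  'rag' (len=3): no
  'run' (len=3): no
  'bin' (len=3): no
  'big' (len=3): no
Matching words: []
Total: 0

0


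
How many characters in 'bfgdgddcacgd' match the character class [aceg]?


Character class [aceg] matches any of: {a, c, e, g}
Scanning string 'bfgdgddcacgd' character by character:
  pos 0: 'b' -> no
  pos 1: 'f' -> no
  pos 2: 'g' -> MATCH
  pos 3: 'd' -> no
  pos 4: 'g' -> MATCH
  pos 5: 'd' -> no
  pos 6: 'd' -> no
  pos 7: 'c' -> MATCH
  pos 8: 'a' -> MATCH
  pos 9: 'c' -> MATCH
  pos 10: 'g' -> MATCH
  pos 11: 'd' -> no
Total matches: 6

6


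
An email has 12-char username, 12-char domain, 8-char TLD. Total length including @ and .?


An email address has format: username@domain.tld
Username length: 12
'@' character: 1
Domain length: 12
'.' character: 1
TLD length: 8
Total = 12 + 1 + 12 + 1 + 8 = 34

34


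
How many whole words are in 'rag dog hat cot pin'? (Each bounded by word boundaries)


Word boundaries (\b) mark the start/end of each word.
Text: 'rag dog hat cot pin'
Splitting by whitespace:
  Word 1: 'rag'
  Word 2: 'dog'
  Word 3: 'hat'
  Word 4: 'cot'
  Word 5: 'pin'
Total whole words: 5

5


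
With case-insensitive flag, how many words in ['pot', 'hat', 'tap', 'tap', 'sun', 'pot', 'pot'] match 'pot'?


Case-insensitive matching: compare each word's lowercase form to 'pot'.
  'pot' -> lower='pot' -> MATCH
  'hat' -> lower='hat' -> no
  'tap' -> lower='tap' -> no
  'tap' -> lower='tap' -> no
  'sun' -> lower='sun' -> no
  'pot' -> lower='pot' -> MATCH
  'pot' -> lower='pot' -> MATCH
Matches: ['pot', 'pot', 'pot']
Count: 3

3


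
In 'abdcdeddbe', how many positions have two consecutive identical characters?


Looking for consecutive identical characters in 'abdcdeddbe':
  pos 0-1: 'a' vs 'b' -> different
  pos 1-2: 'b' vs 'd' -> different
  pos 2-3: 'd' vs 'c' -> different
  pos 3-4: 'c' vs 'd' -> different
  pos 4-5: 'd' vs 'e' -> different
  pos 5-6: 'e' vs 'd' -> different
  pos 6-7: 'd' vs 'd' -> MATCH ('dd')
  pos 7-8: 'd' vs 'b' -> different
  pos 8-9: 'b' vs 'e' -> different
Consecutive identical pairs: ['dd']
Count: 1

1


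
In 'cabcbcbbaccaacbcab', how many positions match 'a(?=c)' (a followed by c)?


Lookahead 'a(?=c)' matches 'a' only when followed by 'c'.
String: 'cabcbcbbaccaacbcab'
Checking each position where char is 'a':
  pos 1: 'a' -> no (next='b')
  pos 8: 'a' -> MATCH (next='c')
  pos 11: 'a' -> no (next='a')
  pos 12: 'a' -> MATCH (next='c')
  pos 16: 'a' -> no (next='b')
Matching positions: [8, 12]
Count: 2

2


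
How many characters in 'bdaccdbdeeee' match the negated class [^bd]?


Negated class [^bd] matches any char NOT in {b, d}
Scanning 'bdaccdbdeeee':
  pos 0: 'b' -> no (excluded)
  pos 1: 'd' -> no (excluded)
  pos 2: 'a' -> MATCH
  pos 3: 'c' -> MATCH
  pos 4: 'c' -> MATCH
  pos 5: 'd' -> no (excluded)
  pos 6: 'b' -> no (excluded)
  pos 7: 'd' -> no (excluded)
  pos 8: 'e' -> MATCH
  pos 9: 'e' -> MATCH
  pos 10: 'e' -> MATCH
  pos 11: 'e' -> MATCH
Total matches: 7

7


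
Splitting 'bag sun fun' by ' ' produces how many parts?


Splitting by ' ' breaks the string at each occurrence of the separator.
Text: 'bag sun fun'
Parts after split:
  Part 1: 'bag'
  Part 2: 'sun'
  Part 3: 'fun'
Total parts: 3

3


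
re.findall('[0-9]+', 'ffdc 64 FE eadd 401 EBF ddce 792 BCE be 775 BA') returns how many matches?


Pattern '[0-9]+' finds one or more digits.
Text: 'ffdc 64 FE eadd 401 EBF ddce 792 BCE be 775 BA'
Scanning for matches:
  Match 1: '64'
  Match 2: '401'
  Match 3: '792'
  Match 4: '775'
Total matches: 4

4


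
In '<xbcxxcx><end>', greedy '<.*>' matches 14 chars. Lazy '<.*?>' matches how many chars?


Greedy '<.*>' tries to match as MUCH as possible.
Lazy '<.*?>' tries to match as LITTLE as possible.

String: '<xbcxxcx><end>'
Greedy '<.*>' starts at first '<' and extends to the LAST '>': '<xbcxxcx><end>' (14 chars)
Lazy '<.*?>' starts at first '<' and stops at the FIRST '>': '<xbcxxcx>' (9 chars)

9


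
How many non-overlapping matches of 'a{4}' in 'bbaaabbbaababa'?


Pattern 'a{4}' matches exactly 4 consecutive a's (greedy, non-overlapping).
String: 'bbaaabbbaababa'
Scanning for runs of a's:
  Run at pos 2: 'aaa' (length 3) -> 0 match(es)
  Run at pos 8: 'aa' (length 2) -> 0 match(es)
  Run at pos 11: 'a' (length 1) -> 0 match(es)
  Run at pos 13: 'a' (length 1) -> 0 match(es)
Matches found: []
Total: 0

0


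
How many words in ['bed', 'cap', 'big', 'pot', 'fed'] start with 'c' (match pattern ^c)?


Pattern ^c anchors to start of word. Check which words begin with 'c':
  'bed' -> no
  'cap' -> MATCH (starts with 'c')
  'big' -> no
  'pot' -> no
  'fed' -> no
Matching words: ['cap']
Count: 1

1


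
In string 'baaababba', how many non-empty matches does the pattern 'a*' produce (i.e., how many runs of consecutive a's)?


Pattern 'a*' matches zero or more a's. We want non-empty runs of consecutive a's.
String: 'baaababba'
Walking through the string to find runs of a's:
  Run 1: positions 1-3 -> 'aaa'
  Run 2: positions 5-5 -> 'a'
  Run 3: positions 8-8 -> 'a'
Non-empty runs found: ['aaa', 'a', 'a']
Count: 3

3


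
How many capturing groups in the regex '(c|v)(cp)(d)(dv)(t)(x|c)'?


To count capturing groups, count each '(' that starts a group.
Pattern: '(c|v)(cp)(d)(dv)(t)(x|c)'
Walking through the pattern:
  Position 0: '(' -> group #1
  Position 5: '(' -> group #2
  Position 9: '(' -> group #3
  Position 12: '(' -> group #4
  Position 16: '(' -> group #5
  Position 19: '(' -> group #6
Total capturing groups: 6

6


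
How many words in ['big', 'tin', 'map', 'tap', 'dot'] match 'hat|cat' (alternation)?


Alternation 'hat|cat' matches either 'hat' or 'cat'.
Checking each word:
  'big' -> no
  'tin' -> no
  'map' -> no
  'tap' -> no
  'dot' -> no
Matches: []
Count: 0

0


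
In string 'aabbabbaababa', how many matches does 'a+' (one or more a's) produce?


Pattern 'a+' matches one or more consecutive a's.
String: 'aabbabbaababa'
Scanning for runs of a:
  Match 1: 'aa' (length 2)
  Match 2: 'a' (length 1)
  Match 3: 'aa' (length 2)
  Match 4: 'a' (length 1)
  Match 5: 'a' (length 1)
Total matches: 5

5


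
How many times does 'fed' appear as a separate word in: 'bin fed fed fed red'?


Scanning each word for exact match 'fed':
  Word 1: 'bin' -> no
  Word 2: 'fed' -> MATCH
  Word 3: 'fed' -> MATCH
  Word 4: 'fed' -> MATCH
  Word 5: 'red' -> no
Total matches: 3

3


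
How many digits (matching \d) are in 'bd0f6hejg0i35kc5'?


\d matches any digit 0-9.
Scanning 'bd0f6hejg0i35kc5':
  pos 2: '0' -> DIGIT
  pos 4: '6' -> DIGIT
  pos 9: '0' -> DIGIT
  pos 11: '3' -> DIGIT
  pos 12: '5' -> DIGIT
  pos 15: '5' -> DIGIT
Digits found: ['0', '6', '0', '3', '5', '5']
Total: 6

6


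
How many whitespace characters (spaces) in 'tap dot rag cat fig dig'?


\s matches whitespace characters (spaces, tabs, etc.).
Text: 'tap dot rag cat fig dig'
This text has 6 words separated by spaces.
Number of spaces = number of words - 1 = 6 - 1 = 5

5


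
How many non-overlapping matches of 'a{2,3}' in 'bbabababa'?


Pattern 'a{2,3}' matches between 2 and 3 consecutive a's (greedy).
String: 'bbabababa'
Finding runs of a's and applying greedy matching:
  Run at pos 2: 'a' (length 1)
  Run at pos 4: 'a' (length 1)
  Run at pos 6: 'a' (length 1)
  Run at pos 8: 'a' (length 1)
Matches: []
Count: 0

0


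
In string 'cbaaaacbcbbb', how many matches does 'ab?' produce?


Pattern 'ab?' matches 'a' optionally followed by 'b'.
String: 'cbaaaacbcbbb'
Scanning left to right for 'a' then checking next char:
  Match 1: 'a' (a not followed by b)
  Match 2: 'a' (a not followed by b)
  Match 3: 'a' (a not followed by b)
  Match 4: 'a' (a not followed by b)
Total matches: 4

4


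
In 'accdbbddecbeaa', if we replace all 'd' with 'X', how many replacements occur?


re.sub('d', 'X', text) replaces every occurrence of 'd' with 'X'.
Text: 'accdbbddecbeaa'
Scanning for 'd':
  pos 3: 'd' -> replacement #1
  pos 6: 'd' -> replacement #2
  pos 7: 'd' -> replacement #3
Total replacements: 3

3


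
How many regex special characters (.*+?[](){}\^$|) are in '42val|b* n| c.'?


Regex special characters are: . * + ? [ ] ( ) { } \ ^ $ |
Scanning '42val|b* n| c.':
  pos 5: '|' -> SPECIAL
  pos 7: '*' -> SPECIAL
  pos 10: '|' -> SPECIAL
  pos 13: '.' -> SPECIAL
Special chars found: ['|', '*', '|', '.']
Total: 4

4


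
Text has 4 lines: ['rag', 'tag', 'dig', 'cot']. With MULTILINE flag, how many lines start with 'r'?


With MULTILINE flag, ^ matches the start of each line.
Lines: ['rag', 'tag', 'dig', 'cot']
Checking which lines start with 'r':
  Line 1: 'rag' -> MATCH
  Line 2: 'tag' -> no
  Line 3: 'dig' -> no
  Line 4: 'cot' -> no
Matching lines: ['rag']
Count: 1

1


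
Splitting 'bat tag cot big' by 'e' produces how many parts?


Splitting by 'e' breaks the string at each occurrence of the separator.
Text: 'bat tag cot big'
Parts after split:
  Part 1: 'bat tag cot big'
Total parts: 1

1


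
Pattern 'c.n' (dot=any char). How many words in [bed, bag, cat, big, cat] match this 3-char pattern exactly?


Pattern 'c.n' means: starts with 'c', any single char, ends with 'n'.
Checking each word (must be exactly 3 chars):
  'bed' (len=3): no
  'bag' (len=3): no
  'cat' (len=3): no
  'big' (len=3): no
  'cat' (len=3): no
Matching words: []
Total: 0

0


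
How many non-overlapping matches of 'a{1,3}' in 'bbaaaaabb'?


Pattern 'a{1,3}' matches between 1 and 3 consecutive a's (greedy).
String: 'bbaaaaabb'
Finding runs of a's and applying greedy matching:
  Run at pos 2: 'aaaaa' (length 5)
Matches: ['aaa', 'aa']
Count: 2

2


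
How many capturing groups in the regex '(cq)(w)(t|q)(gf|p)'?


To count capturing groups, count each '(' that starts a group.
Pattern: '(cq)(w)(t|q)(gf|p)'
Walking through the pattern:
  Position 0: '(' -> group #1
  Position 4: '(' -> group #2
  Position 7: '(' -> group #3
  Position 12: '(' -> group #4
Total capturing groups: 4

4


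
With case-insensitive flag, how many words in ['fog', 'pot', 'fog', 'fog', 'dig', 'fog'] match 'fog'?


Case-insensitive matching: compare each word's lowercase form to 'fog'.
  'fog' -> lower='fog' -> MATCH
  'pot' -> lower='pot' -> no
  'fog' -> lower='fog' -> MATCH
  'fog' -> lower='fog' -> MATCH
  'dig' -> lower='dig' -> no
  'fog' -> lower='fog' -> MATCH
Matches: ['fog', 'fog', 'fog', 'fog']
Count: 4

4


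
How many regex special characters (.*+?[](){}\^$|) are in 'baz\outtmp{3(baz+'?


Regex special characters are: . * + ? [ ] ( ) { } \ ^ $ |
Scanning 'baz\outtmp{3(baz+':
  pos 3: '\' -> SPECIAL
  pos 10: '{' -> SPECIAL
  pos 12: '(' -> SPECIAL
  pos 16: '+' -> SPECIAL
Special chars found: ['\\', '{', '(', '+']
Total: 4

4


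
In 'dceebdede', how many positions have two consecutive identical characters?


Looking for consecutive identical characters in 'dceebdede':
  pos 0-1: 'd' vs 'c' -> different
  pos 1-2: 'c' vs 'e' -> different
  pos 2-3: 'e' vs 'e' -> MATCH ('ee')
  pos 3-4: 'e' vs 'b' -> different
  pos 4-5: 'b' vs 'd' -> different
  pos 5-6: 'd' vs 'e' -> different
  pos 6-7: 'e' vs 'd' -> different
  pos 7-8: 'd' vs 'e' -> different
Consecutive identical pairs: ['ee']
Count: 1

1


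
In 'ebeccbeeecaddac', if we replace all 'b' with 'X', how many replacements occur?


re.sub('b', 'X', text) replaces every occurrence of 'b' with 'X'.
Text: 'ebeccbeeecaddac'
Scanning for 'b':
  pos 1: 'b' -> replacement #1
  pos 5: 'b' -> replacement #2
Total replacements: 2

2


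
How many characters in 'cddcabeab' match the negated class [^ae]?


Negated class [^ae] matches any char NOT in {a, e}
Scanning 'cddcabeab':
  pos 0: 'c' -> MATCH
  pos 1: 'd' -> MATCH
  pos 2: 'd' -> MATCH
  pos 3: 'c' -> MATCH
  pos 4: 'a' -> no (excluded)
  pos 5: 'b' -> MATCH
  pos 6: 'e' -> no (excluded)
  pos 7: 'a' -> no (excluded)
  pos 8: 'b' -> MATCH
Total matches: 6

6


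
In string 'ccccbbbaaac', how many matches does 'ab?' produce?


Pattern 'ab?' matches 'a' optionally followed by 'b'.
String: 'ccccbbbaaac'
Scanning left to right for 'a' then checking next char:
  Match 1: 'a' (a not followed by b)
  Match 2: 'a' (a not followed by b)
  Match 3: 'a' (a not followed by b)
Total matches: 3

3


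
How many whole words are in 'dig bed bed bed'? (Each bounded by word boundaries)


Word boundaries (\b) mark the start/end of each word.
Text: 'dig bed bed bed'
Splitting by whitespace:
  Word 1: 'dig'
  Word 2: 'bed'
  Word 3: 'bed'
  Word 4: 'bed'
Total whole words: 4

4


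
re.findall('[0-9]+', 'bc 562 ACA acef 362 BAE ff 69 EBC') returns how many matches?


Pattern '[0-9]+' finds one or more digits.
Text: 'bc 562 ACA acef 362 BAE ff 69 EBC'
Scanning for matches:
  Match 1: '562'
  Match 2: '362'
  Match 3: '69'
Total matches: 3

3


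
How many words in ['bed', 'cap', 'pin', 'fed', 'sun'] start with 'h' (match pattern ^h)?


Pattern ^h anchors to start of word. Check which words begin with 'h':
  'bed' -> no
  'cap' -> no
  'pin' -> no
  'fed' -> no
  'sun' -> no
Matching words: []
Count: 0

0


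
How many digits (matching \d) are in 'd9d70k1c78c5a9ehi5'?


\d matches any digit 0-9.
Scanning 'd9d70k1c78c5a9ehi5':
  pos 1: '9' -> DIGIT
  pos 3: '7' -> DIGIT
  pos 4: '0' -> DIGIT
  pos 6: '1' -> DIGIT
  pos 8: '7' -> DIGIT
  pos 9: '8' -> DIGIT
  pos 11: '5' -> DIGIT
  pos 13: '9' -> DIGIT
  pos 17: '5' -> DIGIT
Digits found: ['9', '7', '0', '1', '7', '8', '5', '9', '5']
Total: 9

9


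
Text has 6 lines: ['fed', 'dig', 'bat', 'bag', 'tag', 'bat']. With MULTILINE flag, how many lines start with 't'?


With MULTILINE flag, ^ matches the start of each line.
Lines: ['fed', 'dig', 'bat', 'bag', 'tag', 'bat']
Checking which lines start with 't':
  Line 1: 'fed' -> no
  Line 2: 'dig' -> no
  Line 3: 'bat' -> no
  Line 4: 'bag' -> no
  Line 5: 'tag' -> MATCH
  Line 6: 'bat' -> no
Matching lines: ['tag']
Count: 1

1


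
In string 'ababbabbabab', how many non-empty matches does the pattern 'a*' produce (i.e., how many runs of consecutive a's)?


Pattern 'a*' matches zero or more a's. We want non-empty runs of consecutive a's.
String: 'ababbabbabab'
Walking through the string to find runs of a's:
  Run 1: positions 0-0 -> 'a'
  Run 2: positions 2-2 -> 'a'
  Run 3: positions 5-5 -> 'a'
  Run 4: positions 8-8 -> 'a'
  Run 5: positions 10-10 -> 'a'
Non-empty runs found: ['a', 'a', 'a', 'a', 'a']
Count: 5

5


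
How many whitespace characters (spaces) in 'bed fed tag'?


\s matches whitespace characters (spaces, tabs, etc.).
Text: 'bed fed tag'
This text has 3 words separated by spaces.
Number of spaces = number of words - 1 = 3 - 1 = 2

2


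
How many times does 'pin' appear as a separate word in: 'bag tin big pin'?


Scanning each word for exact match 'pin':
  Word 1: 'bag' -> no
  Word 2: 'tin' -> no
  Word 3: 'big' -> no
  Word 4: 'pin' -> MATCH
Total matches: 1

1


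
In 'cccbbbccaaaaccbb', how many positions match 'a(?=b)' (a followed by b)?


Lookahead 'a(?=b)' matches 'a' only when followed by 'b'.
String: 'cccbbbccaaaaccbb'
Checking each position where char is 'a':
  pos 8: 'a' -> no (next='a')
  pos 9: 'a' -> no (next='a')
  pos 10: 'a' -> no (next='a')
  pos 11: 'a' -> no (next='c')
Matching positions: []
Count: 0

0
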